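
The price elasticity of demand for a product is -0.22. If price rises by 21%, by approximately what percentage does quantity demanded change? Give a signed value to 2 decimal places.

-4.62

%ΔQ ≈ E × %ΔP = (-0.22) × (21%) = -4.62%.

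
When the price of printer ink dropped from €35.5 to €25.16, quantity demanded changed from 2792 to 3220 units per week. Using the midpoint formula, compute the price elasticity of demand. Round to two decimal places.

%ΔQ = (3220 − 2792)/[(2792 + 3220)/2] = 428/3006 ≈ 0.1424.
%ΔP = (25.16 − 35.5)/[(35.5 + 25.16)/2] = -10.34/30.33 ≈ -0.3409.
Arc elasticity E = %ΔQ/%ΔP ≈ 0.1424/-0.3409 ≈ -0.42.
|E| < 1: demand is inelastic over this range.

-0.42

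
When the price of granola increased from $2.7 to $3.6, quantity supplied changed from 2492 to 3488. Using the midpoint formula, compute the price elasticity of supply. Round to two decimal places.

1.17

%Δq = (3488 − 2492)/[(2492 + 3488)/2] = 996/2990 ≈ 0.3331.
%ΔP = (3.6 − 2.7)/[(2.7 + 3.6)/2] = 0.9/3.15 ≈ 0.2857.
Arc elasticity E = %Δq/%ΔP ≈ 0.3331/0.2857 ≈ 1.17.
|E| > 1: supply is elastic over this range.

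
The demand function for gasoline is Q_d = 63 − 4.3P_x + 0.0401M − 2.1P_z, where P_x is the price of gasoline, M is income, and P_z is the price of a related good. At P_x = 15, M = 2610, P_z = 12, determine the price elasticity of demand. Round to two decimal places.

-0.83

First evaluate Q_d: 63 − 4.3(15) + 0.0401(2610) − 2.1(12) = 63 − 64.5 + 104.661 − 25.2 = 77.961.
∂Q_d/∂P_x = −4.3, so E_p = (−4.3)·(15/77.961) ≈ -0.83.
|E_p| < 1: demand is inelastic.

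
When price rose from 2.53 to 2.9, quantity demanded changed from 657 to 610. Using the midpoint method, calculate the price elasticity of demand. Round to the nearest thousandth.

-0.544

%ΔQ = (610 − 657)/[(657 + 610)/2] = -47/633.5 ≈ -0.0742.
%Δp = (2.9 − 2.53)/[(2.53 + 2.9)/2] = 0.37/2.715 ≈ 0.1363.
Arc elasticity E = %ΔQ/%Δp ≈ -0.0742/0.1363 ≈ -0.544.
|E| < 1: demand is inelastic over this range.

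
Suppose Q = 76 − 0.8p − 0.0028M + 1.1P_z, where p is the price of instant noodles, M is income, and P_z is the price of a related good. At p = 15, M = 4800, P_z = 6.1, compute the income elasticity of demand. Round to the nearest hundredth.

-0.23

Evaluating quantity at (p, M, P_z) gives Q = 76 − 0.8(15) − 0.0028(4800) + 1.1(6.1) = 76 − 12 − 13.44 + 6.71 = 57.27.
∂Q/∂M = −0.0028, so E_I = -0.0028·(4800/57.27) ≈ -0.23.
E_I < 0: inferior good.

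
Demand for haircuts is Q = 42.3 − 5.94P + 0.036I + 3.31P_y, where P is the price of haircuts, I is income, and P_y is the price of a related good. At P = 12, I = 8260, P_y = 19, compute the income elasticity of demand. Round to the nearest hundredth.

0.90

Evaluating quantity at (P, I, P_y) gives Q = 42.3 − 5.94(12) + 0.036(8260) + 3.31(19) = 42.3 − 71.28 + 297.36 + 62.89 = 331.27.
∂Q/∂I = +0.036, so E_I = 0.036·(8260/331.27) ≈ 0.90.
E_I ∈ (0,1): normal good (necessity).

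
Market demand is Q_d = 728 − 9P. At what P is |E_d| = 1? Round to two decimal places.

For linear demand Q_d = a − bP, E = −bP/(a − bP). |E| = 1 ⇒ bP = a − bP ⇒ P = a/(2b).
P = 728/(2·9) ≈ 40.44.

40.44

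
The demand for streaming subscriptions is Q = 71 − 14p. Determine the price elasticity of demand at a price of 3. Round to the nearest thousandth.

-1.448

At p = 3, Q = 29.
dQ/dp = −14.
Point elasticity E = (dQ/dp)·(p/Q) = -14 × 3/29 ≈ -1.448.
|E| > 1, so demand is elastic at this price.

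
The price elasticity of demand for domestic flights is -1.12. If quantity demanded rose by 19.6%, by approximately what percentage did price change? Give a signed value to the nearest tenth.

-17.5

%ΔQ ≈ E × %ΔP ⇒ %ΔP = %ΔQ / E = (19.6%)/(-1.12) = -17.5%.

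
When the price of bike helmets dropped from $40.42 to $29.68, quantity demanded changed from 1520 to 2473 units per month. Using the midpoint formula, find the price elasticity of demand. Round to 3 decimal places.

%ΔQ = (2473 − 1520)/[(1520 + 2473)/2] = 953/1996.5 ≈ 0.4773.
%ΔP = (29.68 − 40.42)/[(40.42 + 29.68)/2] = -10.74/35.05 ≈ -0.3064.
Arc elasticity E = %ΔQ/%ΔP ≈ 0.4773/-0.3064 ≈ -1.558.
|E| > 1: demand is elastic over this range.

-1.558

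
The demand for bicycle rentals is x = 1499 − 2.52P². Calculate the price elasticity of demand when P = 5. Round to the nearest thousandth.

-0.088

At P = 5, x = 1436.
dx/dP = −2·2.52·P = −25.2.
Point elasticity E = (dx/dP)·(P/x) = -25.2 × 5/1436 ≈ -0.088.
|E| < 1, so demand is inelastic at this price.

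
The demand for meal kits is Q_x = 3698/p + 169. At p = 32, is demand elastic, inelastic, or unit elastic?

inelastic

At p = 32, Q_x = 284.5625.
dQ_x/dp = −3698/p² = −3.6113.
Point elasticity E = (dQ_x/dp)·(p/Q_x) = -3.6113 × 32/284.5625 ≈ -0.406.
|E| ≈ 0.406 < 1, so demand is inelastic.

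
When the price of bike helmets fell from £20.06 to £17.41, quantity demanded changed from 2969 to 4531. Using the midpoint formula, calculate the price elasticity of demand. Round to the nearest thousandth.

%Δq = (4531 − 2969)/[(2969 + 4531)/2] = 1562/3750 ≈ 0.4165.
%Δp = (17.41 − 20.06)/[(20.06 + 17.41)/2] = -2.65/18.735 ≈ -0.1414.
Arc elasticity E = %Δq/%Δp ≈ 0.4165/-0.1414 ≈ -2.945.
|E| > 1: demand is elastic over this range.

-2.945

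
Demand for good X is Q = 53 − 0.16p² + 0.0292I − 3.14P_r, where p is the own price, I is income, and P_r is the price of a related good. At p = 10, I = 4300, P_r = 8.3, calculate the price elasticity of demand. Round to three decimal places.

Substituting, Q = 53 − 0.16(10)² + 0.0292(4300) − 3.14(8.3) = 53 − 16 + 125.56 − 26.062 = 136.498.
∂Q/∂p = −2·0.16·p = -3.2, so E_p = -3.2·(10/136.498) ≈ -0.234.
|E_p| < 1: demand is inelastic.

-0.234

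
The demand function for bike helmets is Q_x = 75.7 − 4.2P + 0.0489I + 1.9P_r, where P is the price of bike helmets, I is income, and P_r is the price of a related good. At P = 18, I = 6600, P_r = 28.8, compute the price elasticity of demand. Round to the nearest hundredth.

-0.20

At the given point, Q_x = 75.7 − 4.2(18) + 0.0489(6600) + 1.9(28.8) = 75.7 − 75.6 + 322.74 + 54.72 = 377.56.
∂Q_x/∂P = −4.2, so E_p = (−4.2)·(18/377.56) ≈ -0.20.
|E_p| < 1: demand is inelastic.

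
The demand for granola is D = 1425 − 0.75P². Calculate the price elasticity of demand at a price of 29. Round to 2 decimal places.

At P = 29, D = 794.25.
dD/dP = −2·0.75·P = −43.5.
Point elasticity E = (dD/dP)·(P/D) = -43.5 × 29/794.25 ≈ -1.59.
|E| > 1, so demand is elastic at this price.

-1.59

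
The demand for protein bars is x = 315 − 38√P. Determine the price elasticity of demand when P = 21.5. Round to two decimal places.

-0.63

At P = 21.5, x = 138.8012.
dx/dP = −38/(2√P) = −38/(2·4.6368).
Point elasticity E = (dx/dP)·(P/x) = -4.0976 × 21.5/138.8012 ≈ -0.63.
|E| < 1, so demand is inelastic at this price.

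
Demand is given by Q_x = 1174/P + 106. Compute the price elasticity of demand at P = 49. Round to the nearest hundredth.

-0.18

At P = 49, Q_x = 129.9592.
dQ_x/dP = −1174/P² = −0.489.
Point elasticity E = (dQ_x/dP)·(P/Q_x) = -0.489 × 49/129.9592 ≈ -0.18.
|E| < 1, so demand is inelastic at this price.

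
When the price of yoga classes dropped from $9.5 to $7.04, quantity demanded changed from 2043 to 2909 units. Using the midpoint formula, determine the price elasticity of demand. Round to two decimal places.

%ΔQ = (2909 − 2043)/[(2043 + 2909)/2] = 866/2476 ≈ 0.3498.
%ΔP = (7.04 − 9.5)/[(9.5 + 7.04)/2] = -2.46/8.27 ≈ -0.2975.
Arc elasticity E = %ΔQ/%ΔP ≈ 0.3498/-0.2975 ≈ -1.18.
|E| > 1: demand is elastic over this range.

-1.18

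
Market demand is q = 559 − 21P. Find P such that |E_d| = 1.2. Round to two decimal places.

Set −bP/(a − bP) = −1.2 ⇒ bP = 1.2(a − bP) ⇒ bP(1+1.2) = 1.2·a.
P = 1.2·559/(21·2.2) ≈ 14.52.

14.52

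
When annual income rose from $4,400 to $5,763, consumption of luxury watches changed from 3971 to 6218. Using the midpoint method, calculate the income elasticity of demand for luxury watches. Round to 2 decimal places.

%ΔQ = (6218 − 3971)/[(3971+6218)/2] = 2247/5094.5 ≈ 0.4411.
%ΔI = (5,763 − 4,400)/[(4,400+5,763)/2] = 1363/5081.5 ≈ 0.2682.
E_I = %ΔQ/%ΔI ≈ 1.64.
E_I > 1: normal good (luxury).

1.64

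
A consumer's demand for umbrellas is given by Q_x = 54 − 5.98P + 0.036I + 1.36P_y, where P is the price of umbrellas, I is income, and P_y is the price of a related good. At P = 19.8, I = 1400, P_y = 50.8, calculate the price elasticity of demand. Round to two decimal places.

-2.15

Q_x = 54 − 5.98(19.8) + 0.036(1400) + 1.36(50.8) = 54 − 118.404 + 50.4 + 69.088 = 55.084.
∂Q_x/∂P = −5.98, so E_p = (−5.98)·(19.8/55.084) ≈ -2.15.
|E_p| > 1: demand is elastic.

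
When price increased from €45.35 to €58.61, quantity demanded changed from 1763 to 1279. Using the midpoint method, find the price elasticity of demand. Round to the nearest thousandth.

-1.247

%ΔQ = (1279 − 1763)/[(1763 + 1279)/2] = -484/1521 ≈ -0.3182.
%ΔP = (58.61 − 45.35)/[(45.35 + 58.61)/2] = 13.26/51.98 ≈ 0.2551.
Arc elasticity E = %ΔQ/%ΔP ≈ -0.3182/0.2551 ≈ -1.247.
|E| > 1: demand is elastic over this range.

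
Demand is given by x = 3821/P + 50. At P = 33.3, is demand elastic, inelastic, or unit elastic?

inelastic

At P = 33.3, x = 164.7447.
dx/dP = −3821/P² = −3.4458.
Point elasticity E = (dx/dP)·(P/x) = -3.4458 × 33.3/164.7447 ≈ -0.697.
|E| ≈ 0.697 < 1, so demand is inelastic.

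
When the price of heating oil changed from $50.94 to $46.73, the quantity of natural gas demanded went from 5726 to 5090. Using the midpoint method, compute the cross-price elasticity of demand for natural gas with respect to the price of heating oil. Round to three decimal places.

%ΔQ_x = (5090 − 5726)/[(5726+5090)/2] = -636/5408 ≈ -0.1176.
%ΔP_y = (46.73 − 50.94)/[(50.94+46.73)/2] ≈ -0.0862.
E_xy = -0.1176/-0.0862 ≈ 1.364.
E_xy > 0, so natural gas and heating oil are substitutes.

1.364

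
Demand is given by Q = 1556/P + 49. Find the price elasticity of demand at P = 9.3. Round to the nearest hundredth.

-0.77

At P = 9.3, Q = 216.3118.
dQ/dP = −1556/P² = −17.9905.
Point elasticity E = (dQ/dP)·(P/Q) = -17.9905 × 9.3/216.3118 ≈ -0.77.
|E| < 1, so demand is inelastic at this price.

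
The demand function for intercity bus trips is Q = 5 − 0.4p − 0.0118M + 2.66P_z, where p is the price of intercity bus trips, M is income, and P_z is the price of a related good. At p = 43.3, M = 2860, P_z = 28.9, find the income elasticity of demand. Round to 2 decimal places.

-1.10

Q = 5 − 0.4(43.3) − 0.0118(2860) + 2.66(28.9) = 5 − 17.32 − 33.748 + 76.874 = 30.806.
∂Q/∂M = −0.0118, so E_I = -0.0118·(2860/30.806) ≈ -1.10.
E_I < 0: inferior good.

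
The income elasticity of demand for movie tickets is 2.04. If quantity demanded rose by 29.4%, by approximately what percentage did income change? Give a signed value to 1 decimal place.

%ΔQ ≈ E × %ΔI ⇒ %ΔI = %ΔQ / E = (29.4%)/(2.04) ≈ 14.4%.

14.4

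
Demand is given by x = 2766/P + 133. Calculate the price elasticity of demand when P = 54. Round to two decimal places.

At P = 54, x = 184.2222.
dx/dP = −2766/P² = −0.9486.
Point elasticity E = (dx/dP)·(P/x) = -0.9486 × 54/184.2222 ≈ -0.28.
|E| < 1, so demand is inelastic at this price.

-0.28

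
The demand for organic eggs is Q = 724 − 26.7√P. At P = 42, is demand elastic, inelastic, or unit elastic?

inelastic

At P = 42, Q = 550.9642.
dQ/dP = −26.7/(2√P) = −26.7/(2·6.4807).
Point elasticity E = (dQ/dP)·(P/Q) = -2.0599 × 42/550.9642 ≈ -0.157.
|E| ≈ 0.157 < 1, so demand is inelastic.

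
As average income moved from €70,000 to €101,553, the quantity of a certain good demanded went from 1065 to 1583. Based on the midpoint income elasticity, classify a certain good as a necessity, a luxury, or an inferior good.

%ΔQ = (1583 − 1065)/[(1065+1583)/2] = 518/1324 ≈ 0.3912.
%ΔI = (101,553 − 70,000)/[(70,000+101,553)/2] = 31553/85776.5 ≈ 0.3679.
E_I = %ΔQ/%ΔI ≈ 1.064.
E_I > 1: normal good (luxury).

luxury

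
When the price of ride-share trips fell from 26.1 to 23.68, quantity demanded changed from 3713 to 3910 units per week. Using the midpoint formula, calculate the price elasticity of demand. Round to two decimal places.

%ΔQ = (3910 − 3713)/[(3713 + 3910)/2] = 197/3811.5 ≈ 0.0517.
%Δp = (23.68 − 26.1)/[(26.1 + 23.68)/2] = -2.42/24.89 ≈ -0.0972.
Arc elasticity E = %ΔQ/%Δp ≈ 0.0517/-0.0972 ≈ -0.53.
|E| < 1: demand is inelastic over this range.

-0.53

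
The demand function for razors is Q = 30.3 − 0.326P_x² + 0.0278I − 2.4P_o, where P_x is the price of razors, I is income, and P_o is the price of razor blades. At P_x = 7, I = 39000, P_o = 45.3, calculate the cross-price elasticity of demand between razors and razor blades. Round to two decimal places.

-0.11

At the given point, Q = 30.3 − 0.326(7)² + 0.0278(39000) − 2.4(45.3) = 30.3 − 15.974 + 1084.2 − 108.72 = 989.806.
∂Q/∂P_o = −2.4, so E_xy = -2.4·(45.3/989.806) ≈ -0.11.
E_xy < 0: the goods are complements.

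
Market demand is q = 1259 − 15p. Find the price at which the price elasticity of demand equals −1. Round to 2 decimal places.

For linear demand q = a − bp, E = −bp/(a − bp). |E| = 1 ⇒ bp = a − bp ⇒ p = a/(2b).
p = 1259/(2·15) ≈ 41.97.

41.97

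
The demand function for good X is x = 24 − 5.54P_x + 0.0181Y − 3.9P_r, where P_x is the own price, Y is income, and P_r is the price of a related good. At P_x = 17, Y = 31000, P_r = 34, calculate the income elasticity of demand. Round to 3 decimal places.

At the given point, x = 24 − 5.54(17) + 0.0181(31000) − 3.9(34) = 24 − 94.18 + 561.1 − 132.6 = 358.32.
∂x/∂Y = +0.0181, so E_I = 0.0181·(31000/358.32) ≈ 1.566.
E_I > 1: normal good (luxury).

1.566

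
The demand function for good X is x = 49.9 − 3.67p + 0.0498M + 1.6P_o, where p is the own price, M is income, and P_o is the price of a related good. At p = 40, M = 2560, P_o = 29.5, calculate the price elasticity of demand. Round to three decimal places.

-1.887

Evaluating quantity at (p, M, P_o) gives x = 49.9 − 3.67(40) + 0.0498(2560) + 1.6(29.5) = 49.9 − 146.8 + 127.488 + 47.2 = 77.788.
∂x/∂p = −3.67, so E_p = (−3.67)·(40/77.788) ≈ -1.887.
|E_p| > 1: demand is elastic.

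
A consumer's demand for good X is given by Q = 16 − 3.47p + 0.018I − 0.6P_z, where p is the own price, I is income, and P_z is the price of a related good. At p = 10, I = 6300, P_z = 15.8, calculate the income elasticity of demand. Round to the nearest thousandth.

1.331

At the given point, Q = 16 − 3.47(10) + 0.018(6300) − 0.6(15.8) = 16 − 34.7 + 113.4 − 9.48 = 85.22.
∂Q/∂I = +0.018, so E_I = 0.018·(6300/85.22) ≈ 1.331.
E_I > 1: normal good (luxury).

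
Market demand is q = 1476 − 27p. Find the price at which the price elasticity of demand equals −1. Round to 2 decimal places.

For linear demand q = a − bp, E = −bp/(a − bp). |E| = 1 ⇒ bp = a − bp ⇒ p = a/(2b).
p = 1476/(2·27) ≈ 27.33.

27.33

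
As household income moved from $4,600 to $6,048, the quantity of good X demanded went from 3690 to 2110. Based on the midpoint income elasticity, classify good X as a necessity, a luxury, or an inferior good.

inferior

%ΔQ = (2110 − 3690)/[(3690+2110)/2] = -1580/2900 ≈ -0.5448.
%ΔM = (6,048 − 4,600)/[(4,600+6,048)/2] = 1448/5324 ≈ 0.2720.
E_I = %ΔQ/%ΔM ≈ -2.003.
E_I < 0: inferior good.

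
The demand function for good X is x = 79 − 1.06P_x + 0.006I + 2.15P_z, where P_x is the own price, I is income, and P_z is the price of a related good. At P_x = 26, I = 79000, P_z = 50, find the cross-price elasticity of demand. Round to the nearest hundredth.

At the given point, x = 79 − 1.06(26) + 0.006(79000) + 2.15(50) = 79 − 27.56 + 474 + 107.5 = 632.94.
∂x/∂P_z = +2.15, so E_xy = 2.15·(50/632.94) ≈ 0.17.
E_xy > 0: the goods are substitutes.

0.17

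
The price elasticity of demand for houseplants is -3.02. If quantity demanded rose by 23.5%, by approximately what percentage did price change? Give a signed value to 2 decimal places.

%ΔQ ≈ E × %ΔP ⇒ %ΔP = %ΔQ / E = (23.5%)/(-3.02) ≈ -7.78%.

-7.78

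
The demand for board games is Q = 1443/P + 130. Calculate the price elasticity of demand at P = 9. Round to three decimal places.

-0.552

At P = 9, Q = 290.3333.
dQ/dP = −1443/P² = −17.8148.
Point elasticity E = (dQ/dP)·(P/Q) = -17.8148 × 9/290.3333 ≈ -0.552.
|E| < 1, so demand is inelastic at this price.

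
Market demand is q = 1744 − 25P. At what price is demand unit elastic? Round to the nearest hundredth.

34.88

For linear demand q = a − bP, E = −bP/(a − bP). |E| = 1 ⇒ bP = a − bP ⇒ P = a/(2b).
P = 1744/(2·25) = 34.88.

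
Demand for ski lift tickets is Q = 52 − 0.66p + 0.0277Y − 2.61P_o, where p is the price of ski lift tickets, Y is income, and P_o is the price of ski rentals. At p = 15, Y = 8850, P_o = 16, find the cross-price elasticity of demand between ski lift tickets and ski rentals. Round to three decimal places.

First evaluate Q: 52 − 0.66(15) + 0.0277(8850) − 2.61(16) = 52 − 9.9 + 245.145 − 41.76 = 245.485.
∂Q/∂P_o = −2.61, so E_xy = -2.61·(16/245.485) ≈ -0.170.
E_xy < 0: the goods are complements.

-0.170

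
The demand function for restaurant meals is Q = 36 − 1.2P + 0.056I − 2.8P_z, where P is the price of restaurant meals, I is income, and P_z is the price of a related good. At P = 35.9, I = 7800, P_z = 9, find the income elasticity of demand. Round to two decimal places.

1.08

Evaluating quantity at (P, I, P_z) gives Q = 36 − 1.2(35.9) + 0.056(7800) − 2.8(9) = 36 − 43.08 + 436.8 − 25.2 = 404.52.
∂Q/∂I = +0.056, so E_I = 0.056·(7800/404.52) ≈ 1.08.
E_I > 1: normal good (luxury).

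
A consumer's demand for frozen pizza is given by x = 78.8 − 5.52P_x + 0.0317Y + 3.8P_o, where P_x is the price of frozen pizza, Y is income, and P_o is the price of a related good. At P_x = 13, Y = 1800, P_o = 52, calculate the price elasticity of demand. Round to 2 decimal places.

Evaluating quantity at (P_x, Y, P_o) gives x = 78.8 − 5.52(13) + 0.0317(1800) + 3.8(52) = 78.8 − 71.76 + 57.06 + 197.6 = 261.7.
∂x/∂P_x = −5.52, so E_p = (−5.52)·(13/261.7) ≈ -0.27.
|E_p| < 1: demand is inelastic.

-0.27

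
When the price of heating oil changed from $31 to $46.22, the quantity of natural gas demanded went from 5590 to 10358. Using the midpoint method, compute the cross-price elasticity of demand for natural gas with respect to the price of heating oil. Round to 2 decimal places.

1.52

%ΔQ_x = (10358 − 5590)/[(5590+10358)/2] = 4768/7974 ≈ 0.5979.
%ΔP_y = (46.22 − 31)/[(31+46.22)/2] ≈ 0.3942.
E_xy = 0.5979/0.3942 ≈ 1.52.
E_xy > 0, so natural gas and heating oil are substitutes.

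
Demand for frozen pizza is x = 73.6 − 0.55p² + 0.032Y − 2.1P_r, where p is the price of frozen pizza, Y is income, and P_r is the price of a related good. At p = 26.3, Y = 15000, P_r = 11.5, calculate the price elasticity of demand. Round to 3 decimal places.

-5.106

Evaluating quantity at (p, Y, P_r) gives x = 73.6 − 0.55(26.3)² + 0.032(15000) − 2.1(11.5) = 73.6 − 380.4295 + 480 − 24.15 = 149.0205.
∂x/∂p = −2·0.55·p = -28.93, so E_p = -28.93·(26.3/149.0205) ≈ -5.106.
|E_p| > 1: demand is elastic.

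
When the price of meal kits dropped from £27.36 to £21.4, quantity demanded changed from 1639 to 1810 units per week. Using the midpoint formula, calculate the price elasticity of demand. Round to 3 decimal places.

%ΔQ = (1810 − 1639)/[(1639 + 1810)/2] = 171/1724.5 ≈ 0.0992.
%ΔP = (21.4 − 27.36)/[(27.36 + 21.4)/2] = -5.96/24.38 ≈ -0.2445.
Arc elasticity E = %ΔQ/%ΔP ≈ 0.0992/-0.2445 ≈ -0.406.
|E| < 1: demand is inelastic over this range.

-0.406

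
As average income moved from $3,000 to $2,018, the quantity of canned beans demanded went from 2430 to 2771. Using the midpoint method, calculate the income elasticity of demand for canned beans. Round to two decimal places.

%ΔQ = (2771 − 2430)/[(2430+2771)/2] = 341/2600.5 ≈ 0.1311.
%ΔI = (2,018 − 3,000)/[(3,000+2,018)/2] = -982/2509 ≈ -0.3914.
E_I = %ΔQ/%ΔI ≈ -0.34.
E_I < 0: inferior good.

-0.34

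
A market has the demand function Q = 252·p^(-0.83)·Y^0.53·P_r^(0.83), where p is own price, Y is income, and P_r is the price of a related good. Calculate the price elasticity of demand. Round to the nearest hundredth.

-0.83

For a Cobb–Douglas (constant-elasticity) form Q = A·p^α·…, the elasticity with respect to p equals the exponent α at every point.
Here the exponent on p is -0.83, so the price elasticity of demand is -0.83.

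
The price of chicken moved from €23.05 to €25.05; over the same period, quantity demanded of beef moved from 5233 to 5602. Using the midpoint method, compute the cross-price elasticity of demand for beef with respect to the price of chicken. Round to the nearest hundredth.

0.82

%ΔQ_x = (5602 − 5233)/[(5233+5602)/2] = 369/5417.5 ≈ 0.0681.
%ΔP_y = (25.05 − 23.05)/[(23.05+25.05)/2] ≈ 0.0832.
E_xy = 0.0681/0.0832 ≈ 0.82.
E_xy > 0, so beef and chicken are substitutes.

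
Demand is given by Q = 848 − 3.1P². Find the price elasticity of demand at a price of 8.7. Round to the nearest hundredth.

At P = 8.7, Q = 613.361.
dQ/dP = −2·3.1·P = −53.94.
Point elasticity E = (dQ/dP)·(P/Q) = -53.94 × 8.7/613.361 ≈ -0.77.
|E| < 1, so demand is inelastic at this price.

-0.77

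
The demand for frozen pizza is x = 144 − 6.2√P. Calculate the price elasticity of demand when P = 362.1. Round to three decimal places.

At P = 362.1, x = 26.0207.
dx/dP = −6.2/(2√P) = −6.2/(2·19.0289).
Point elasticity E = (dx/dP)·(P/x) = -0.1629 × 362.1/26.0207 ≈ -2.267.
|E| > 1, so demand is elastic at this price.

-2.267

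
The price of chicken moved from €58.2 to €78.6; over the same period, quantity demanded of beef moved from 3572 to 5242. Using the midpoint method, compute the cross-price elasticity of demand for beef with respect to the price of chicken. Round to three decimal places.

1.271

%ΔQ_x = (5242 − 3572)/[(3572+5242)/2] = 1670/4407 ≈ 0.3789.
%ΔP_y = (78.6 − 58.2)/[(58.2+78.6)/2] ≈ 0.2982.
E_xy = 0.3789/0.2982 ≈ 1.271.
E_xy > 0, so beef and chicken are substitutes.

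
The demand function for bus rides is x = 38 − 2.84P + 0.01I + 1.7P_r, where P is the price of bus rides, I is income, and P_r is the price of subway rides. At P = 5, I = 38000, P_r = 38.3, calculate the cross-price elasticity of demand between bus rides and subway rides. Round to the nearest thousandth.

0.139

Evaluating quantity at (P, I, P_r) gives x = 38 − 2.84(5) + 0.01(38000) + 1.7(38.3) = 38 − 14.2 + 380 + 65.11 = 468.91.
∂x/∂P_r = +1.7, so E_xy = 1.7·(38.3/468.91) ≈ 0.139.
E_xy > 0: the goods are substitutes.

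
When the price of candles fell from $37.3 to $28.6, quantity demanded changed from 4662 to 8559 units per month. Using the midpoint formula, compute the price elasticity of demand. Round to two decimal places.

-2.23

%ΔQ = (8559 − 4662)/[(4662 + 8559)/2] = 3897/6610.5 ≈ 0.5895.
%ΔP = (28.6 − 37.3)/[(37.3 + 28.6)/2] = -8.7/32.95 ≈ -0.2640.
Arc elasticity E = %ΔQ/%ΔP ≈ 0.5895/-0.2640 ≈ -2.23.
|E| > 1: demand is elastic over this range.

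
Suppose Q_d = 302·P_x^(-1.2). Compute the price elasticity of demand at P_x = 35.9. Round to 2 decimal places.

-1.20

For a Cobb–Douglas (constant-elasticity) form Q_d = A·P_x^α·…, the elasticity with respect to P_x equals the exponent α at every point.
Here the exponent on P_x is -1.2, so the price elasticity of demand is -1.20.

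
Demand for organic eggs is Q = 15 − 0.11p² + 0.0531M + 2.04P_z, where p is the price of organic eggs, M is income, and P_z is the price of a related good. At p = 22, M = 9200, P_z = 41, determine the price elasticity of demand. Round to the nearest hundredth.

-0.20

Evaluating quantity at (p, M, P_z) gives Q = 15 − 0.11(22)² + 0.0531(9200) + 2.04(41) = 15 − 53.24 + 488.52 + 83.64 = 533.92.
∂Q/∂p = −2·0.11·p = -4.84, so E_p = -4.84·(22/533.92) ≈ -0.20.
|E_p| < 1: demand is inelastic.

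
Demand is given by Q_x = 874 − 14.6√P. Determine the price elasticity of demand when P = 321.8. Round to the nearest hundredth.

-0.21

At P = 321.8, Q_x = 612.0937.
dQ_x/dP = −14.6/(2√P) = −14.6/(2·17.9388).
Point elasticity E = (dQ_x/dP)·(P/Q_x) = -0.4069 × 321.8/612.0937 ≈ -0.21.
|E| < 1, so demand is inelastic at this price.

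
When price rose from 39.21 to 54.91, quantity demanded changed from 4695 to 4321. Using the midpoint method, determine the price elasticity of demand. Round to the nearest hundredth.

-0.25

%Δq = (4321 − 4695)/[(4695 + 4321)/2] = -374/4508 ≈ -0.0830.
%ΔP = (54.91 − 39.21)/[(39.21 + 54.91)/2] = 15.7/47.06 ≈ 0.3336.
Arc elasticity E = %Δq/%ΔP ≈ -0.0830/0.3336 ≈ -0.25.
|E| < 1: demand is inelastic over this range.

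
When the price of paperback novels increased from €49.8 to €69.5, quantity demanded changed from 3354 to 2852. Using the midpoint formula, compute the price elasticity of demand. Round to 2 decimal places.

-0.49

%ΔQ = (2852 − 3354)/[(3354 + 2852)/2] = -502/3103 ≈ -0.1618.
%ΔP = (69.5 − 49.8)/[(49.8 + 69.5)/2] = 19.7/59.65 ≈ 0.3303.
Arc elasticity E = %ΔQ/%ΔP ≈ -0.1618/0.3303 ≈ -0.49.
|E| < 1: demand is inelastic over this range.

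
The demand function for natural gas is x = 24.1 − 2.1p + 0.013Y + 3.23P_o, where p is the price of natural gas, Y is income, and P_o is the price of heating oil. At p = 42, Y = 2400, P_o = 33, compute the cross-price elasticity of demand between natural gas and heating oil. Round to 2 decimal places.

Evaluating quantity at (p, Y, P_o) gives x = 24.1 − 2.1(42) + 0.013(2400) + 3.23(33) = 24.1 − 88.2 + 31.2 + 106.59 = 73.69.
∂x/∂P_o = +3.23, so E_xy = 3.23·(33/73.69) ≈ 1.45.
E_xy > 0: the goods are substitutes.

1.45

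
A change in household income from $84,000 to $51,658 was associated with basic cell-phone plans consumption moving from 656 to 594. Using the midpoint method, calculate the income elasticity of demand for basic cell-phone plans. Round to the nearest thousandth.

0.208

%ΔQ = (594 − 656)/[(656+594)/2] = -62/625 ≈ -0.0992.
%ΔI = (51,658 − 84,000)/[(84,000+51,658)/2] = -32342/67829 ≈ -0.4768.
E_I = %ΔQ/%ΔI ≈ 0.208.
E_I ∈ (0,1): normal good (necessity).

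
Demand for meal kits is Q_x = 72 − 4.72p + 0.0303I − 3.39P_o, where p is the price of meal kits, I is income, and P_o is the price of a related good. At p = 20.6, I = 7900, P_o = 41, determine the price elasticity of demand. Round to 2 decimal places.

-1.29

First evaluate Q_x: 72 − 4.72(20.6) + 0.0303(7900) − 3.39(41) = 72 − 97.232 + 239.37 − 138.99 = 75.148.
∂Q_x/∂p = −4.72, so E_p = (−4.72)·(20.6/75.148) ≈ -1.29.
|E_p| > 1: demand is elastic.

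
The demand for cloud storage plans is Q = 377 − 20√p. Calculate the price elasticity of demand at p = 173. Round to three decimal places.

-1.154

At p = 173, Q = 113.9411.
dQ/dp = −20/(2√p) = −20/(2·13.1529).
Point elasticity E = (dQ/dp)·(p/Q) = -0.7603 × 173/113.9411 ≈ -1.154.
|E| > 1, so demand is elastic at this price.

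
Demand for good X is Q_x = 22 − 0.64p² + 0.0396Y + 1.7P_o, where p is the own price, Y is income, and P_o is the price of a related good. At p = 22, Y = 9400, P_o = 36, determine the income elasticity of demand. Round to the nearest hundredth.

2.56

Evaluating quantity at (p, Y, P_o) gives Q_x = 22 − 0.64(22)² + 0.0396(9400) + 1.7(36) = 22 − 309.76 + 372.24 + 61.2 = 145.68.
∂Q_x/∂Y = +0.0396, so E_I = 0.0396·(9400/145.68) ≈ 2.56.
E_I > 1: normal good (luxury).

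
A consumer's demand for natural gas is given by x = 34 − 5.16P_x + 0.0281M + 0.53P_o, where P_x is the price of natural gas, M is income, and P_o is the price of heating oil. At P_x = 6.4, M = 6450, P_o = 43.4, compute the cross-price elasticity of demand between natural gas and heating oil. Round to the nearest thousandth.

At the given point, x = 34 − 5.16(6.4) + 0.0281(6450) + 0.53(43.4) = 34 − 33.024 + 181.245 + 23.002 = 205.223.
∂x/∂P_o = +0.53, so E_xy = 0.53·(43.4/205.223) ≈ 0.112.
E_xy > 0: the goods are substitutes.

0.112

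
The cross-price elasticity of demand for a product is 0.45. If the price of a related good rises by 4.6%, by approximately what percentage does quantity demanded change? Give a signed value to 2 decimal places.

2.07

%ΔQ ≈ E × %ΔP_y = (0.45) × (4.6%) = 2.07%.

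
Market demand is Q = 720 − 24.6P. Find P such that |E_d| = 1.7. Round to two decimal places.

Set −bP/(a − bP) = −1.7 ⇒ bP = 1.7(a − bP) ⇒ bP(1+1.7) = 1.7·a.
P = 1.7·720/(24.6·2.7) ≈ 18.43.

18.43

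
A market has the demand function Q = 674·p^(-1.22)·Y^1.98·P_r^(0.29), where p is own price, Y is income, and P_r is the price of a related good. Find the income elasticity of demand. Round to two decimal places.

1.98

For a Cobb–Douglas (constant-elasticity) form Q = A·Y^α·…, the elasticity with respect to Y equals the exponent α at every point.
Here the exponent on Y is 1.98, so the income elasticity of demand is 1.98.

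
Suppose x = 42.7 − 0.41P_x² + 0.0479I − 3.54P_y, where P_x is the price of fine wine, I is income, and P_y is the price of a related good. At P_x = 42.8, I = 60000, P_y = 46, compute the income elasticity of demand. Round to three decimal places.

1.435

x = 42.7 − 0.41(42.8)² + 0.0479(60000) − 3.54(46) = 42.7 − 751.0544 + 2874 − 162.84 = 2002.8056.
∂x/∂I = +0.0479, so E_I = 0.0479·(60000/2002.8056) ≈ 1.435.
E_I > 1: normal good (luxury).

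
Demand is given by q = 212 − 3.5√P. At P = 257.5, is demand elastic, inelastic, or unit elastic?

At P = 257.5, q = 155.8362.
dq/dP = −3.5/(2√P) = −3.5/(2·16.0468).
Point elasticity E = (dq/dP)·(P/q) = -0.1091 × 257.5/155.8362 ≈ -0.180.
|E| ≈ 0.180 < 1, so demand is inelastic.

inelastic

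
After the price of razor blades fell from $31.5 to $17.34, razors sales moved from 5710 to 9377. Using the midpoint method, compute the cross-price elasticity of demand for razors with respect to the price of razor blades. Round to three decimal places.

%ΔQ_x = (9377 − 5710)/[(5710+9377)/2] = 3667/7543.5 ≈ 0.4861.
%ΔP_y = (17.34 − 31.5)/[(31.5+17.34)/2] ≈ -0.5799.
E_xy = 0.4861/-0.5799 ≈ -0.838.
E_xy < 0, so razors and razor blades are complements.

-0.838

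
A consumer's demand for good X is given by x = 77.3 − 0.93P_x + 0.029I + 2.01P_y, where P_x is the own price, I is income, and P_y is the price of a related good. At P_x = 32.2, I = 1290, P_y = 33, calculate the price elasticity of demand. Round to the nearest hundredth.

-0.20

At the given point, x = 77.3 − 0.93(32.2) + 0.029(1290) + 2.01(33) = 77.3 − 29.946 + 37.41 + 66.33 = 151.094.
∂x/∂P_x = −0.93, so E_p = (−0.93)·(32.2/151.094) ≈ -0.20.
|E_p| < 1: demand is inelastic.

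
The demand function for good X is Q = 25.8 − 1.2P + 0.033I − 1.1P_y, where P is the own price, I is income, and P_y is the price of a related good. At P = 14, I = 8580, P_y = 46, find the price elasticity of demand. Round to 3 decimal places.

-0.070

Evaluating quantity at (P, I, P_y) gives Q = 25.8 − 1.2(14) + 0.033(8580) − 1.1(46) = 25.8 − 16.8 + 283.14 − 50.6 = 241.54.
∂Q/∂P = −1.2, so E_p = (−1.2)·(14/241.54) ≈ -0.070.
|E_p| < 1: demand is inelastic.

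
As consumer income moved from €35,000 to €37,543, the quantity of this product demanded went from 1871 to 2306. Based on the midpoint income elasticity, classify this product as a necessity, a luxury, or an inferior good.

luxury

%ΔQ = (2306 − 1871)/[(1871+2306)/2] = 435/2088.5 ≈ 0.2083.
%ΔM = (37,543 − 35,000)/[(35,000+37,543)/2] = 2543/36271.5 ≈ 0.0701.
E_I = %ΔQ/%ΔM ≈ 2.971.
E_I > 1: normal good (luxury).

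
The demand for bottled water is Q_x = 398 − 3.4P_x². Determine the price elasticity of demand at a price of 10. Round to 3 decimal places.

At P_x = 10, Q_x = 58.
dQ_x/dP_x = −2·3.4·P_x = −68.
Point elasticity E = (dQ_x/dP_x)·(P_x/Q_x) = -68 × 10/58 ≈ -11.724.
|E| > 1, so demand is elastic at this price.

-11.724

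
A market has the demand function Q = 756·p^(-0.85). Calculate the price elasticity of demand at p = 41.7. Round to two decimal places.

-0.85

For a Cobb–Douglas (constant-elasticity) form Q = A·p^α·…, the elasticity with respect to p equals the exponent α at every point.
Here the exponent on p is -0.85, so the price elasticity of demand is -0.85.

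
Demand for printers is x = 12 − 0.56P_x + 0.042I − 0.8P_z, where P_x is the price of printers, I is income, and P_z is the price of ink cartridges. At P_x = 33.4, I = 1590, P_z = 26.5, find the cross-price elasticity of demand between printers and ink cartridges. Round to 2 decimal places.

Substituting, x = 12 − 0.56(33.4) + 0.042(1590) − 0.8(26.5) = 12 − 18.704 + 66.78 − 21.2 = 38.876.
∂x/∂P_z = −0.8, so E_xy = -0.8·(26.5/38.876) ≈ -0.55.
E_xy < 0: the goods are complements.

-0.55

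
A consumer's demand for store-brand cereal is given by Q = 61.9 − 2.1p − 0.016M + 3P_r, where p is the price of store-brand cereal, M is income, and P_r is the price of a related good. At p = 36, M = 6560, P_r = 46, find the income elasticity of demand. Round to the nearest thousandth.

-5.427

At the given point, Q = 61.9 − 2.1(36) − 0.016(6560) + 3(46) = 61.9 − 75.6 − 104.96 + 138 = 19.34.
∂Q/∂M = −0.016, so E_I = -0.016·(6560/19.34) ≈ -5.427.
E_I < 0: inferior good.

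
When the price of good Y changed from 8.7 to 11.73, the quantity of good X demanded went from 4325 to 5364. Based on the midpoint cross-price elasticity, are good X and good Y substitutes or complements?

substitutes

%ΔQ_x = (5364 − 4325)/[(4325+5364)/2] = 1039/4844.5 ≈ 0.2145.
%ΔP_y = (11.73 − 8.7)/[(8.7+11.73)/2] ≈ 0.2966.
E_xy = 0.2145/0.2966 ≈ 0.723.
E_xy > 0, so the goods are substitutes.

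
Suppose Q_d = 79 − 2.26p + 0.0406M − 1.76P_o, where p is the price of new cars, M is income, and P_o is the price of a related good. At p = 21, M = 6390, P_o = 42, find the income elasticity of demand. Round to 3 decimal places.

First evaluate Q_d: 79 − 2.26(21) + 0.0406(6390) − 1.76(42) = 79 − 47.46 + 259.434 − 73.92 = 217.054.
∂Q_d/∂M = +0.0406, so E_I = 0.0406·(6390/217.054) ≈ 1.195.
E_I > 1: normal good (luxury).

1.195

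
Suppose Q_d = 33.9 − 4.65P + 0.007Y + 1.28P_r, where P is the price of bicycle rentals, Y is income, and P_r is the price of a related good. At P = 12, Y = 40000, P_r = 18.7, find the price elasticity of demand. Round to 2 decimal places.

-0.20

Substituting, Q_d = 33.9 − 4.65(12) + 0.007(40000) + 1.28(18.7) = 33.9 − 55.8 + 280 + 23.936 = 282.036.
∂Q_d/∂P = −4.65, so E_p = (−4.65)·(12/282.036) ≈ -0.20.
|E_p| < 1: demand is inelastic.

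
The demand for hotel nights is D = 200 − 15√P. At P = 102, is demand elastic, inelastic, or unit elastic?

At P = 102, D = 48.5074.
dD/dP = −15/(2√P) = −15/(2·10.0995).
Point elasticity E = (dD/dP)·(P/D) = -0.7426 × 102/48.5074 ≈ -1.562.
|E| ≈ 1.562 > 1, so demand is elastic.

elastic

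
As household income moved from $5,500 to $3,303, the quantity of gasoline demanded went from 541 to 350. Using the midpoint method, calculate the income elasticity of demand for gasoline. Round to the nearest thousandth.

%ΔQ = (350 − 541)/[(541+350)/2] = -191/445.5 ≈ -0.4287.
%ΔM = (3,303 − 5,500)/[(5,500+3,303)/2] = -2197/4401.5 ≈ -0.4991.
E_I = %ΔQ/%ΔM ≈ 0.859.
E_I ∈ (0,1): normal good (necessity).

0.859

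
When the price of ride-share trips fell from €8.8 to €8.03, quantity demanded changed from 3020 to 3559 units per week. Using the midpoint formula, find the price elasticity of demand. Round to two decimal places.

-1.79

%Δq = (3559 − 3020)/[(3020 + 3559)/2] = 539/3289.5 ≈ 0.1639.
%Δp = (8.03 − 8.8)/[(8.8 + 8.03)/2] = -0.77/8.415 ≈ -0.0915.
Arc elasticity E = %Δq/%Δp ≈ 0.1639/-0.0915 ≈ -1.79.
|E| > 1: demand is elastic over this range.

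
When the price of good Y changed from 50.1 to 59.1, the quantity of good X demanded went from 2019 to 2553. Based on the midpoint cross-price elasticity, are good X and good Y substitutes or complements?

%ΔQ_x = (2553 − 2019)/[(2019+2553)/2] = 534/2286 ≈ 0.2336.
%ΔP_y = (59.1 − 50.1)/[(50.1+59.1)/2] ≈ 0.1648.
E_xy = 0.2336/0.1648 ≈ 1.417.
E_xy > 0, so the goods are substitutes.

substitutes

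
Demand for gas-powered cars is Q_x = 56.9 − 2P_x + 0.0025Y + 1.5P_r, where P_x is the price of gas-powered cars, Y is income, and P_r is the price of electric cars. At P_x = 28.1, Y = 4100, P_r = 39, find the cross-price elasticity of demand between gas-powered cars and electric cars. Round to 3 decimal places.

At the given point, Q_x = 56.9 − 2(28.1) + 0.0025(4100) + 1.5(39) = 56.9 − 56.2 + 10.25 + 58.5 = 69.45.
∂Q_x/∂P_r = +1.5, so E_xy = 1.5·(39/69.45) ≈ 0.842.
E_xy > 0: the goods are substitutes.

0.842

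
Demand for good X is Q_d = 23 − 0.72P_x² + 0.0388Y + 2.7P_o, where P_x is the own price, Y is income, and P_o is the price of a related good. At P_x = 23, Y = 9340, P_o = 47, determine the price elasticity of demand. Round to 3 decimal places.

First evaluate Q_d: 23 − 0.72(23)² + 0.0388(9340) + 2.7(47) = 23 − 380.88 + 362.392 + 126.9 = 131.412.
∂Q_d/∂P_x = −2·0.72·P_x = -33.12, so E_p = -33.12·(23/131.412) ≈ -5.797.
|E_p| > 1: demand is elastic.

-5.797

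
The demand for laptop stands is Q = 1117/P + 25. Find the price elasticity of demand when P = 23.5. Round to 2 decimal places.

At P = 23.5, Q = 72.5319.
dQ/dP = −1117/P² = −2.0226.
Point elasticity E = (dQ/dP)·(P/Q) = -2.0226 × 23.5/72.5319 ≈ -0.66.
|E| < 1, so demand is inelastic at this price.

-0.66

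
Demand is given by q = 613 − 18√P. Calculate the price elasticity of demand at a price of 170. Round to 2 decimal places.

At P = 170, q = 378.3087.
dq/dP = −18/(2√P) = −18/(2·13.0384).
Point elasticity E = (dq/dP)·(P/q) = -0.6903 × 170/378.3087 ≈ -0.31.
|E| < 1, so demand is inelastic at this price.

-0.31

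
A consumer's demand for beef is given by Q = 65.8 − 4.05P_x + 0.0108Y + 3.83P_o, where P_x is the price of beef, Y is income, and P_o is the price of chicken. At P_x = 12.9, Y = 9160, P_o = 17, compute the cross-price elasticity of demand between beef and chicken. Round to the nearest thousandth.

0.367

Q = 65.8 − 4.05(12.9) + 0.0108(9160) + 3.83(17) = 65.8 − 52.245 + 98.928 + 65.11 = 177.593.
∂Q/∂P_o = +3.83, so E_xy = 3.83·(17/177.593) ≈ 0.367.
E_xy > 0: the goods are substitutes.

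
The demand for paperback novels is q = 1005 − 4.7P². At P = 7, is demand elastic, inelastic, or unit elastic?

At P = 7, q = 774.7.
dq/dP = −2·4.7·P = −65.8.
Point elasticity E = (dq/dP)·(P/q) = -65.8 × 7/774.7 ≈ -0.595.
|E| ≈ 0.595 < 1, so demand is inelastic.

inelastic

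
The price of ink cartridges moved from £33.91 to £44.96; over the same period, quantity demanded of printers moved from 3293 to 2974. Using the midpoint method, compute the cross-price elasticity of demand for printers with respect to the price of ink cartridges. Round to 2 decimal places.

%ΔQ_x = (2974 − 3293)/[(3293+2974)/2] = -319/3133.5 ≈ -0.1018.
%ΔP_y = (44.96 − 33.91)/[(33.91+44.96)/2] ≈ 0.2802.
E_xy = -0.1018/0.2802 ≈ -0.36.
E_xy < 0, so printers and ink cartridges are complements.

-0.36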